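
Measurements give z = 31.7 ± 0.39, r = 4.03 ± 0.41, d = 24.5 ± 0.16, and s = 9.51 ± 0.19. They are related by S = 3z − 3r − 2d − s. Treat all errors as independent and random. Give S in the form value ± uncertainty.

24.5 ± 1.74

Sums and differences: (δS)² = Σ (cᵢ δxᵢ)².
  (3·δz)² = 1.37;  (3·δr)² = 1.51;  (2·δd)² = 0.102;  (δs)² = 0.0361
δS = √(3.02) = 1.74
S = 24.5.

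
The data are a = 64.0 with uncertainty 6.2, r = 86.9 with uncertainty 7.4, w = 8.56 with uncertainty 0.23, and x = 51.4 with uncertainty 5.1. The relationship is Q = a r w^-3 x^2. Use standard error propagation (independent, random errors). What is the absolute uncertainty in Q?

5860

Q is a product of powers, so relative uncertainties combine in quadrature:
  (1·δa/a)² = (1×0.0969)² = 0.00938;  (1·δr/r)² = (1×0.0852)² = 0.00725;  (-3·δw/w)² = (-3×0.0269)² = 0.00650;  (2·δx/x)² = (2×0.0992)² = 0.0394
δQ/Q = √(0.0625) = 0.250
Q = 23400, so δQ = 0.250 × 23400 = 5860.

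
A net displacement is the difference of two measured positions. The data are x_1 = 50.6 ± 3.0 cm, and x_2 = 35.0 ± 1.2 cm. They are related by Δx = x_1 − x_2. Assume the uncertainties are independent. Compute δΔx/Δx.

Sums and differences: (δΔx)² = Σ (cᵢ δxᵢ)².
  (δx_1)² = 9.00;  (δx_2)² = 1.44
δΔx = √(10.4) = 3.23 cm
Δx = 15.6 cm, so δΔx/Δx = 3.23/15.6 = 0.207.

0.207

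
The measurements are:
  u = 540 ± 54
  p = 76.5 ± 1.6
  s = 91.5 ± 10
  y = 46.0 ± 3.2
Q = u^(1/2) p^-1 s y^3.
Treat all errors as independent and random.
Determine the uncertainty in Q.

6.54e+05

Relative error in a monomial: (δQ/Q)² = Σ (nᵢ · δxᵢ/xᵢ)².
  (½·δu/u)² = (0.5×0.100)² = 0.00250;  (-1·δp/p)² = (-1×0.0209)² = 0.000437;  (1·δs/s)² = (1×0.109)² = 0.0119;  (3·δy/y)² = (3×0.0696)² = 0.0436
δQ/Q = √(0.0584) = 0.242
Q = 2.71e+06, so δQ = 0.242 × 2.71e+06 = 6.54e+05.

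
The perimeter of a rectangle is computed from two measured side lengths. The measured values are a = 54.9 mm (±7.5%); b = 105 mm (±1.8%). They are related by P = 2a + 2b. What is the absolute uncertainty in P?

Each term contributes (cᵢ δxᵢ)² to (δP)²:
  (2·δa)² = 67.8;  (2·δb)² = 14.3
δP = √(82.1) = 9.06 mm

9.06 mm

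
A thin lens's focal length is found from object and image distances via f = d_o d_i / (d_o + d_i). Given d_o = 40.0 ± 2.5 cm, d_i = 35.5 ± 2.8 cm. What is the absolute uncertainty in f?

0.961 cm

∂f/∂d_o = (d_i/(d_o+d_i))² = 0.221;  ∂f/∂d_i = (d_o/(d_o+d_i))² = 0.281
δf = √((∂f/∂d_o · δd_o)² + (∂f/∂d_i · δd_i)²) = √(0.305 + 0.618) = 0.961 cm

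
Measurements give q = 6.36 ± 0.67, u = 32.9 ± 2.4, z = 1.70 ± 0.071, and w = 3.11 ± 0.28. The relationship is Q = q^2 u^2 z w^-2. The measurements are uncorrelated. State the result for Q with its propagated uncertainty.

Relative error in a monomial: (δQ/Q)² = Σ (nᵢ · δxᵢ/xᵢ)².
  (2·δq/q)² = (2×0.105)² = 0.0444;  (2·δu/u)² = (2×0.0729)² = 0.0213;  (1·δz/z)² = (1×0.0418)² = 0.00174;  (-2·δw/w)² = (-2×0.0900)² = 0.0324
δQ/Q = √(0.0998) = 0.316
Q = 7700, so δQ = 0.316 × 7700 = 2430.

7700 ± 2430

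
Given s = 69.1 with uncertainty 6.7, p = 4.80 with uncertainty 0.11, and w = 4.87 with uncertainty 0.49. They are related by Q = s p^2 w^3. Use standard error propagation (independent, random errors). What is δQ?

58900

Each factor contributes (exponent × relative error)² to (δQ/Q)²:
  (1·δs/s)² = (1×0.0970)² = 0.00940;  (2·δp/p)² = (2×0.0229)² = 0.00210;  (3·δw/w)² = (3×0.101)² = 0.0911
δQ/Q = √(0.103) = 0.320
Q = 1.84e+05, so δQ = 0.320 × 1.84e+05 = 58900.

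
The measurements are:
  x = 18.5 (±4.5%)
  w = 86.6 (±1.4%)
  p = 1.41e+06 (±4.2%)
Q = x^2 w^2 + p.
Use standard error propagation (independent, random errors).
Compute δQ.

2.49e+05

Let h = x^2·w^2 = 2.57e+06. δh/h = √((2·δx/x)² + (2·δw/w)²) = √(0.00810 + 0.000784) = 0.0943, so δh = 2.42e+05.
Q = h + p: δQ = √(δh² + δp²) = √(5.85e+10 + 3.51e+09) = 2.49e+05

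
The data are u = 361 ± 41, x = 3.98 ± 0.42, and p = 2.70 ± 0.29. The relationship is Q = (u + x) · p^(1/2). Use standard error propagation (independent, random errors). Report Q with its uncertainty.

600 ± 74.7

Let w = u + x = 365. δw = √(δu² + δx²) = √(1680 + 0.176) = 41.0, so δw/w = 0.112.
Q is then a monomial in w, p:
δQ/Q = √((δw/w)² + (½·δp/p)²) = √(0.0126 + 0.00288) = 0.125
Q = 600, so δQ = 0.125 × 600 = 74.7.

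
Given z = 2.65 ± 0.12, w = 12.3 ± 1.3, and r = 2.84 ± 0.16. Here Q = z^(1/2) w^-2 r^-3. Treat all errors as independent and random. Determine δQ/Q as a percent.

For a monomial Q ∝ z^(1/2), w^-2, r^-3, fractional errors add in quadrature:
  (½·δz/z)² = (0.5×0.0453)² = 0.000513;  (-2·δw/w)² = (-2×0.106)² = 0.0447;  (-3·δr/r)² = (-3×0.0563)² = 0.0286
δQ/Q = √(0.0738) = 0.272

27.2%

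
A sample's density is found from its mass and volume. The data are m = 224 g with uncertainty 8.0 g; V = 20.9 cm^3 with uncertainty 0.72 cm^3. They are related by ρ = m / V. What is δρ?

0.532 g/cm^3

Since ρ is a product/quotient, work with relative uncertainties:
  (1·δm/m)² = (1×0.0357)² = 0.00128;  (-1·δV/V)² = (-1×0.0344)² = 0.00119
δρ/ρ = √(0.00246) = 0.0496
ρ = 10.7 g/cm^3, so δρ = 0.0496 × 10.7 = 0.532 g/cm^3.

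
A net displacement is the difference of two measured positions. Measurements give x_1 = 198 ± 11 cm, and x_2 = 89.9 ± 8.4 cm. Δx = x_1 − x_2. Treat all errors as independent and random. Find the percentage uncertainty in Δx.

12.8%

Absolute uncertainties add in quadrature for a linear combination:
  (δx_1)² = 121;  (δx_2)² = 70.6
δΔx = √(192) = 13.8 cm
Δx = 108 cm, so δΔx/Δx = 13.8/108 = 0.128.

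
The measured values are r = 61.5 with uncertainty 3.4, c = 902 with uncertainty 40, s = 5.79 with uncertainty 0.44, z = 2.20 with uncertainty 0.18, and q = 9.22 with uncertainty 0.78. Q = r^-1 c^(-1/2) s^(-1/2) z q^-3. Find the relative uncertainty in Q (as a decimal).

0.276

Relative error in a monomial: (δQ/Q)² = Σ (nᵢ · δxᵢ/xᵢ)².
  (-1·δr/r)² = (-1×0.0553)² = 0.00306;  (−½·δc/c)² = (-0.5×0.0443)² = 0.000492;  (−½·δs/s)² = (-0.5×0.0760)² = 0.00144;  (1·δz/z)² = (1×0.0818)² = 0.00669;  (-3·δq/q)² = (-3×0.0846)² = 0.0644
δQ/Q = √(0.0761) = 0.276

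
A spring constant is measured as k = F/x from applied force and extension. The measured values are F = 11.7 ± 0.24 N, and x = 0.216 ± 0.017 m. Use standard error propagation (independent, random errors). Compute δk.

For a monomial k ∝ F, x^-1, fractional errors add in quadrature:
  (1·δF/F)² = (1×0.0205)² = 0.000421;  (-1·δx/x)² = (-1×0.0787)² = 0.00619
δk/k = √(0.00662) = 0.0813
k = 54.2 N/m, so δk = 0.0813 × 54.2 = 4.41 N/m.

4.41 N/m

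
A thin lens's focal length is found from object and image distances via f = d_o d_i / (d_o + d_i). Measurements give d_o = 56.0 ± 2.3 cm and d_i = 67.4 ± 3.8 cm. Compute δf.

∂f/∂d_o = (d_i/(d_o+d_i))² = 0.298;  ∂f/∂d_i = (d_o/(d_o+d_i))² = 0.206
δf = √((∂f/∂d_o · δd_o)² + (∂f/∂d_i · δd_i)²) = √(0.471 + 0.612) = 1.04 cm

1.04 cm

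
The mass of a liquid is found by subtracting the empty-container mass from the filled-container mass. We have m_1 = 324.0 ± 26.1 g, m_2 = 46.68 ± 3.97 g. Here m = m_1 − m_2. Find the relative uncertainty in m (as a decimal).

0.0952

m is a linear combination, so absolute uncertainties add in quadrature:
  (δm_1)² = 681;  (δm_2)² = 15.8
δm = √(697) = 26.4 g
m = 277.3 g, so δm/m = 26.4/277.3 = 0.0952.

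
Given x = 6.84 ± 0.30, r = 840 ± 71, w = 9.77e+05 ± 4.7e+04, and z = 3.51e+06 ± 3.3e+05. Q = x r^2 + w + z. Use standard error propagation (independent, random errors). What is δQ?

9.06e+05

Let p = x·r^2 = 4.83e+06. δp/p = √((1·δx/x)² + (2·δr/r)²) = √(0.00192 + 0.0286) = 0.175, so δp = 8.43e+05.
Q = p + w + z: δQ = √(δp² + δw² + δz²) = √(7.1e+11 + 2.21e+09 + 1.09e+11) = 9.06e+05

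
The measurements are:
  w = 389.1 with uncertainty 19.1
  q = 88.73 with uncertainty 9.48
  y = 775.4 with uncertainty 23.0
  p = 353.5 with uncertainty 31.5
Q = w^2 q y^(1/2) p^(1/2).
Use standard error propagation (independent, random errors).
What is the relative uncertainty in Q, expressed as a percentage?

15.3%

Each factor contributes (exponent × relative error)² to (δQ/Q)²:
  (2·δw/w)² = (2×0.0491)² = 0.00964;  (1·δq/q)² = (1×0.107)² = 0.0114;  (½·δy/y)² = (0.5×0.0297)² = 0.000220;  (½·δp/p)² = (0.5×0.0891)² = 0.00199
δQ/Q = √(0.0233) = 0.153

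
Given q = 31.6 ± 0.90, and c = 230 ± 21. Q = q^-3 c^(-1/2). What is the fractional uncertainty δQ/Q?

0.0969

Q is a product of powers, so relative uncertainties combine in quadrature:
  (-3·δq/q)² = (-3×0.0285)² = 0.00730;  (−½·δc/c)² = (-0.5×0.0913)² = 0.00208
δQ/Q = √(0.00938) = 0.0969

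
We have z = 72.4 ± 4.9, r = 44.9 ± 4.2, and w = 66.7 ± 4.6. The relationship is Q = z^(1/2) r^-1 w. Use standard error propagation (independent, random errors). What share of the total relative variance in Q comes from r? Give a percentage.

(δQ/Q)² = (½·δz/z)² + (-1·δr/r)² + (1·δw/w)²
  z term: (0.5×0.0677)² = 0.00115
  r term: (-1×0.0935)² = 0.00875
  w term: (1×0.0690)² = 0.00476
Total = 0.0147. Share from r = 0.00875/0.0147 = 0.597.

59.7%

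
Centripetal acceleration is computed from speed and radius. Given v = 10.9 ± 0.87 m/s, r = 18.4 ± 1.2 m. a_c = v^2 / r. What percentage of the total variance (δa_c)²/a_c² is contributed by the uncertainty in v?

(δa_c/a_c)² = (2·δv/v)² + (-1·δr/r)²
  v term: (2×0.0798)² = 0.0255
  r term: (-1×0.0652)² = 0.00425
Total = 0.0297. Share from v = 0.0255/0.0297 = 0.857.

85.7%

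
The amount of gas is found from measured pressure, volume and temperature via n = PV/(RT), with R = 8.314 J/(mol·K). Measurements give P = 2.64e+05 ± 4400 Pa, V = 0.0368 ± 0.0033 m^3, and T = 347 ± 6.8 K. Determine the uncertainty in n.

Relative error in a monomial: (δn/n)² = Σ (nᵢ · δxᵢ/xᵢ)².
  (1·δP/P)² = (1×0.0167)² = 0.000278;  (1·δV/V)² = (1×0.0897)² = 0.00804;  (-1·δT/T)² = (-1×0.0196)² = 0.000384
δn/n = √(0.00870) = 0.0933
n = 3.37 mol, so δn = 0.0933 × 3.37 = 0.314 mol.

0.314 mol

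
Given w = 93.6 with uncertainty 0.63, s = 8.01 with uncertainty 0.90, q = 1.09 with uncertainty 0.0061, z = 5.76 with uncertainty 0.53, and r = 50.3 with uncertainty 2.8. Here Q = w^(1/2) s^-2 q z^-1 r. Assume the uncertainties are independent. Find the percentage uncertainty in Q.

24.9%

Relative error in a monomial: (δQ/Q)² = Σ (nᵢ · δxᵢ/xᵢ)².
  (½·δw/w)² = (0.5×0.00673)² = 1.13e-05;  (-2·δs/s)² = (-2×0.112)² = 0.0505;  (1·δq/q)² = (1×0.00560)² = 3.13e-05;  (-1·δz/z)² = (-1×0.0920)² = 0.00847;  (1·δr/r)² = (1×0.0557)² = 0.00310
δQ/Q = √(0.0621) = 0.249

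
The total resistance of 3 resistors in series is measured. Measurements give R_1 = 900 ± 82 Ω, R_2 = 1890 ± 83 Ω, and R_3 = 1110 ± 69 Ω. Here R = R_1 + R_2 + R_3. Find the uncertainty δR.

Each term contributes (cᵢ δxᵢ)² to (δR)²:
  (δR_1)² = 6720;  (δR_2)² = 6890;  (δR_3)² = 4760
δR = √(18400) = 136 Ω

136 Ω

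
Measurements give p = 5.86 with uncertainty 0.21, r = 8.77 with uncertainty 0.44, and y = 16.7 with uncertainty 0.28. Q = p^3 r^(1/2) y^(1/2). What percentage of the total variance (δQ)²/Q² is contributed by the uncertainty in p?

94.3%

(δQ/Q)² = (3·δp/p)² + (½·δr/r)² + (½·δy/y)²
  p term: (3×0.0358)² = 0.0116
  r term: (0.5×0.0502)² = 0.000629
  y term: (0.5×0.0168)² = 7.03e-05
Total = 0.0123. Share from p = 0.0116/0.0123 = 0.943.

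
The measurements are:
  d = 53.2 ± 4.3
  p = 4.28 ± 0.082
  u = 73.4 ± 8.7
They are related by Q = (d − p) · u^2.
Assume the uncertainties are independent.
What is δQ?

Let w = d − p = 48.9. δw = √(δd² + δp²) = √(18.5 + 0.00672) = 4.30, so δw/w = 0.0879.
Q is then a monomial in w, u:
δQ/Q = √((δw/w)² + (2·δu/u)²) = √(0.00773 + 0.0562) = 0.253
Q = 2.64e+05, so δQ = 0.253 × 2.64e+05 = 66600.

66600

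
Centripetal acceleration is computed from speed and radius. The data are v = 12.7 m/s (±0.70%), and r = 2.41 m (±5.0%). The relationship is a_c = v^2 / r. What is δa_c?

3.47 m/s^2

Each factor contributes (exponent × relative error)² to (δa_c/a_c)²:
  (2·δv/v)² = (2×0.00700)² = 0.000196;  (-1·δr/r)² = (-1×0.0500)² = 0.00250
δa_c/a_c = √(0.00270) = 0.0519
a_c = 66.9 m/s^2, so δa_c = 0.0519 × 66.9 = 3.47 m/s^2.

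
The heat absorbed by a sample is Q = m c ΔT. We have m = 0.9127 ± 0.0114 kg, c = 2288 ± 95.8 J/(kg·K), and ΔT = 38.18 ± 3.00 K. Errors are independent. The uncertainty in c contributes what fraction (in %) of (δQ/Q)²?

(δQ/Q)² = (1·δm/m)² + (1·δc/c)² + (1·δΔT/ΔT)²
  m term: (1×0.0125)² = 0.000156
  c term: (1×0.0419)² = 0.00175
  ΔT term: (1×0.0786)² = 0.00617
Total = 0.00808. Share from c = 0.00175/0.00808 = 0.217.

21.7%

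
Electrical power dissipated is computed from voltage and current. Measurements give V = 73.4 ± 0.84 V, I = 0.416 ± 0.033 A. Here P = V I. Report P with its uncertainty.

30.5 ± 2.45 W

Each factor contributes (exponent × relative error)² to (δP/P)²:
  (1·δV/V)² = (1×0.0114)² = 0.000131;  (1·δI/I)² = (1×0.0793)² = 0.00629
δP/P = √(0.00642) = 0.0801
P = 30.5 W, so δP = 0.0801 × 30.5 = 2.45 W.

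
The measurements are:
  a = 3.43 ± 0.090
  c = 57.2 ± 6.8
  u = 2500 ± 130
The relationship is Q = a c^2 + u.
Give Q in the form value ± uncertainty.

13700 ± 2690

Let p = a·c^2 = 11200. δp/p = √((1·δa/a)² + (2·δc/c)²) = √(0.000688 + 0.0565) = 0.239, so δp = 2680.
Q = p + u: δQ = √(δp² + δu²) = √(7.21e+06 + 16900) = 2690
Q = 13700.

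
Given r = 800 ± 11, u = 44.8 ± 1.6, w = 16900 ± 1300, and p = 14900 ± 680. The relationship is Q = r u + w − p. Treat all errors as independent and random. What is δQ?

2010

Let h = r·u = 35800. δh/h = √((1·δr/r)² + (1·δu/u)²) = √(0.000189 + 0.00128) = 0.0383, so δh = 1370.
Q = h + w − p: δQ = √(δh² + δw² + δp²) = √(1.88e+06 + 1.69e+06 + 4.62e+05) = 2010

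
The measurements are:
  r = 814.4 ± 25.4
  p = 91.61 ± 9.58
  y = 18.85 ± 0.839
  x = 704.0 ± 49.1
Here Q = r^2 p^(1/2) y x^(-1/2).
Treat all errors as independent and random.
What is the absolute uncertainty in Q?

Q is a product of powers, so relative uncertainties combine in quadrature:
  (2·δr/r)² = (2×0.0312)² = 0.00389;  (½·δp/p)² = (0.5×0.105)² = 0.00273;  (1·δy/y)² = (1×0.0445)² = 0.00198;  (−½·δx/x)² = (-0.5×0.0697)² = 0.00122
δQ/Q = √(0.00982) = 0.0991
Q = 4.51e+06, so δQ = 0.0991 × 4.51e+06 = 4.47e+05.

4.47e+05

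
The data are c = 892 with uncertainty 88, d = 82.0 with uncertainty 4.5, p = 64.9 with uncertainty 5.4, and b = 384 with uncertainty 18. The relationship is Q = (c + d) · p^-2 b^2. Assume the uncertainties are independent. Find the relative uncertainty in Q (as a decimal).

0.211

Let u = c + d = 974. δu = √(δc² + δd²) = √(7740 + 20.2) = 88.1, so δu/u = 0.0905.
Q is then a monomial in u, p, b:
δQ/Q = √((δu/u)² + (-2·δp/p)² + (2·δb/b)²) = √(0.00818 + 0.0277 + 0.00879) = 0.211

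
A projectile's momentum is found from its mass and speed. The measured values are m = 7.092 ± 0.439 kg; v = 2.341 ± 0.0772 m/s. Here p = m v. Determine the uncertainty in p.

Since p is a product/quotient, work with relative uncertainties:
  (1·δm/m)² = (1×0.0619)² = 0.00383;  (1·δv/v)² = (1×0.0330)² = 0.00109
δp/p = √(0.00492) = 0.0701
p = 16.60 kg·m/s, so δp = 0.0701 × 16.60 = 1.16 kg·m/s.

1.16 kg·m/s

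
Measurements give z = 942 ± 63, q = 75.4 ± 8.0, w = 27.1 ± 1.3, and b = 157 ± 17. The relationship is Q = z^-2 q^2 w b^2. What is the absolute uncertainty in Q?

1430

For a monomial Q ∝ z^-2, q^2, w, b^2, fractional errors add in quadrature:
  (-2·δz/z)² = (-2×0.0669)² = 0.0179;  (2·δq/q)² = (2×0.106)² = 0.0450;  (1·δw/w)² = (1×0.0480)² = 0.00230;  (2·δb/b)² = (2×0.108)² = 0.0469
δQ/Q = √(0.112) = 0.335
Q = 4280, so δQ = 0.335 × 4280 = 1430.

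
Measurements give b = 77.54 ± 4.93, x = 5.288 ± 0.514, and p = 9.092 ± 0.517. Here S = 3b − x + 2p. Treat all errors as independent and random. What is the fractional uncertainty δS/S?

Absolute uncertainties add in quadrature for a linear combination:
  (3·δb)² = 219;  (δx)² = 0.264;  (2·δp)² = 1.07
δS = √(220) = 14.8
S = 245.5, so δS/S = 14.8/245.5 = 0.0604.

0.0604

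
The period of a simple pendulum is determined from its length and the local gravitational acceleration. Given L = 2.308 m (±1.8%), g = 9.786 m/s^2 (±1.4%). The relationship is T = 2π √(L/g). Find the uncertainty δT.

For a monomial T ∝ L^(1/2), g^(-1/2), fractional errors add in quadrature:
  (½·δL/L)² = (0.5×0.0180)² = 8.1e-05;  (−½·δg/g)² = (-0.5×0.0140)² = 4.9e-05
δT/T = √(0.000130) = 0.0114
T = 3.051 s, so δT = 0.0114 × 3.051 = 0.0348 s.

0.0348 s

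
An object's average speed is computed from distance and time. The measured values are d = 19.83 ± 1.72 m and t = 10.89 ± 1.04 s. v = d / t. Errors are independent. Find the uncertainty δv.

For a monomial v ∝ d, t^-1, fractional errors add in quadrature:
  (1·δd/d)² = (1×0.0867)² = 0.00752;  (-1·δt/t)² = (-1×0.0955)² = 0.00912
δv/v = √(0.0166) = 0.129
v = 1.821 m/s, so δv = 0.129 × 1.821 = 0.235 m/s.

0.235 m/s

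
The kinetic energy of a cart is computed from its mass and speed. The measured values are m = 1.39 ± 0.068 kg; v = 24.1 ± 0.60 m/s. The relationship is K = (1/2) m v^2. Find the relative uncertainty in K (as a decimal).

0.0698

Since K is a product/quotient, work with relative uncertainties:
  (1·δm/m)² = (1×0.0489)² = 0.00239;  (2·δv/v)² = (2×0.0249)² = 0.00248
δK/K = √(0.00487) = 0.0698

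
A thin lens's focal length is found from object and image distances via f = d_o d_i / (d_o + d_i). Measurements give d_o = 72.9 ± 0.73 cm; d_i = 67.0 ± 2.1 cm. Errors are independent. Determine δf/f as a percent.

∂f/∂d_o = (d_i/(d_o+d_i))² = 0.229;  ∂f/∂d_i = (d_o/(d_o+d_i))² = 0.272
δf = √((∂f/∂d_o · δd_o)² + (∂f/∂d_i · δd_i)²) = √(0.0280 + 0.325) = 0.594 cm
f = 34.9 cm, so δf/f = 0.594/34.9 = 0.0170.

1.70%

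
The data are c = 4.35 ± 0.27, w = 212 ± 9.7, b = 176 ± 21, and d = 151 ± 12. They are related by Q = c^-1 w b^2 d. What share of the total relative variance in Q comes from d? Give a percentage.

(δQ/Q)² = (-1·δc/c)² + (1·δw/w)² + (2·δb/b)² + (1·δd/d)²
  c term: (-1×0.0621)² = 0.00385
  w term: (1×0.0458)² = 0.00209
  b term: (2×0.119)² = 0.0569
  d term: (1×0.0795)² = 0.00632
Total = 0.0692. Share from d = 0.00632/0.0692 = 0.0913.

9.13%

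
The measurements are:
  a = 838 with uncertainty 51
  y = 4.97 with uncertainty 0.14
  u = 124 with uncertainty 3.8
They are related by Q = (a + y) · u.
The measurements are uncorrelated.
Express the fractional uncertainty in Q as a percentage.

Let w = a + y = 843. δw = √(δa² + δy²) = √(2600 + 0.0196) = 51.0, so δw/w = 0.0605.
Q is then a monomial in w, u:
δQ/Q = √((δw/w)² + (1·δu/u)²) = √(0.00366 + 0.000939) = 0.0678

6.78%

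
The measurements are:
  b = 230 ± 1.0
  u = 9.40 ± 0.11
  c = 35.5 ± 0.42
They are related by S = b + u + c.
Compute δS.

1.09

Absolute uncertainties add in quadrature for a linear combination:
  (δb)² = 1.00;  (δu)² = 0.0121;  (δc)² = 0.176
δS = √(1.19) = 1.09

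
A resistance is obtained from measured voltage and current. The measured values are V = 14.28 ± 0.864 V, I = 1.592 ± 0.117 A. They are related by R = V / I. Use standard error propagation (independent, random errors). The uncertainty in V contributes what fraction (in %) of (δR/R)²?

(δR/R)² = (1·δV/V)² + (-1·δI/I)²
  V term: (1×0.0605)² = 0.00366
  I term: (-1×0.0735)² = 0.00540
Total = 0.00906. Share from V = 0.00366/0.00906 = 0.404.

40.4%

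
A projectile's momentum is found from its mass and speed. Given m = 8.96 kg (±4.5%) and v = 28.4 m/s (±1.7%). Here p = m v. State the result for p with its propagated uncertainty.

254 ± 12.2 kg·m/s

Relative error in a monomial: (δp/p)² = Σ (nᵢ · δxᵢ/xᵢ)².
  (1·δm/m)² = (1×0.0450)² = 0.00202;  (1·δv/v)² = (1×0.0170)² = 0.000289
δp/p = √(0.00231) = 0.0481
p = 254 kg·m/s, so δp = 0.0481 × 254 = 12.2 kg·m/s.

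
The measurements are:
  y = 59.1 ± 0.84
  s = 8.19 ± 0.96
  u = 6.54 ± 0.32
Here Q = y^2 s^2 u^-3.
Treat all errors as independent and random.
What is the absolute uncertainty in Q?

233

Relative error in a monomial: (δQ/Q)² = Σ (nᵢ · δxᵢ/xᵢ)².
  (2·δy/y)² = (2×0.0142)² = 0.000808;  (2·δs/s)² = (2×0.117)² = 0.0550;  (-3·δu/u)² = (-3×0.0489)² = 0.0215
δQ/Q = √(0.0773) = 0.278
Q = 838, so δQ = 0.278 × 838 = 233.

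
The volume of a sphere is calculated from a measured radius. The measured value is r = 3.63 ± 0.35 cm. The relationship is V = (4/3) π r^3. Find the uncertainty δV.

58.0 cm^3

V ∝ r^3, so δV/V = |3| · δr/r = 3 × 0.0964 = 0.289.
V = 200 cm^3, so δV = 0.289 × 200 = 58.0 cm^3.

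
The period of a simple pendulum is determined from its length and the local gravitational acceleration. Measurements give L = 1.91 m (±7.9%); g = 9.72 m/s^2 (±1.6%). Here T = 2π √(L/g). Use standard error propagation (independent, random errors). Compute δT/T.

0.0403

Since T is a product/quotient, work with relative uncertainties:
  (½·δL/L)² = (0.5×0.0790)² = 0.00156;  (−½·δg/g)² = (-0.5×0.0160)² = 6.4e-05
δT/T = √(0.00162) = 0.0403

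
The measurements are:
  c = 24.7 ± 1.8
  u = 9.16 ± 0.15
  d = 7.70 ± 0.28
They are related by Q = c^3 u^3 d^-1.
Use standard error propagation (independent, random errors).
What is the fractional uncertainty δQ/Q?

Since Q is a product/quotient, work with relative uncertainties:
  (3·δc/c)² = (3×0.0729)² = 0.0478;  (3·δu/u)² = (3×0.0164)² = 0.00241;  (-1·δd/d)² = (-1×0.0364)² = 0.00132
δQ/Q = √(0.0515) = 0.227

0.227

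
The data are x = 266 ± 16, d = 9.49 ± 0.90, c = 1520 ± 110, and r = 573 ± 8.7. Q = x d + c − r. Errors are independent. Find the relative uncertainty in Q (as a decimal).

0.0876

Let p = x·d = 2520. δp/p = √((1·δx/x)² + (1·δd/d)²) = √(0.00362 + 0.00899) = 0.112, so δp = 283.
Q = p + c − r: δQ = √(δp² + δc² + δr²) = √(80400 + 12100 + 75.7) = 304
Q = 3470, so δQ/Q = 304/3470 = 0.0876.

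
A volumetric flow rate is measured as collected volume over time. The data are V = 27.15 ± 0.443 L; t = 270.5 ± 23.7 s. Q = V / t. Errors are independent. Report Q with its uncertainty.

0.1004 ± 0.00895 L/s

Since Q is a product/quotient, work with relative uncertainties:
  (1·δV/V)² = (1×0.0163)² = 0.000266;  (-1·δt/t)² = (-1×0.0876)² = 0.00768
δQ/Q = √(0.00794) = 0.0891
Q = 0.1004 L/s, so δQ = 0.0891 × 0.1004 = 0.00895 L/s.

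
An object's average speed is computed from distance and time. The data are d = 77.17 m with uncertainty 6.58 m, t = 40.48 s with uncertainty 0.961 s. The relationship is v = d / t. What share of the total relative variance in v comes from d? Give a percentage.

92.8%

(δv/v)² = (1·δd/d)² + (-1·δt/t)²
  d term: (1×0.0853)² = 0.00727
  t term: (-1×0.0237)² = 0.000564
Total = 0.00783. Share from d = 0.00727/0.00783 = 0.928.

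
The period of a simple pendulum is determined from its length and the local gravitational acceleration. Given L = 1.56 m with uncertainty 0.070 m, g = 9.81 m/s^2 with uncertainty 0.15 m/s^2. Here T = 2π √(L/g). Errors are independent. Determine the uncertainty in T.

Since T is a product/quotient, work with relative uncertainties:
  (½·δL/L)² = (0.5×0.0449)² = 0.000503;  (−½·δg/g)² = (-0.5×0.0153)² = 5.84e-05
δT/T = √(0.000562) = 0.0237
T = 2.51 s, so δT = 0.0237 × 2.51 = 0.0594 s.

0.0594 s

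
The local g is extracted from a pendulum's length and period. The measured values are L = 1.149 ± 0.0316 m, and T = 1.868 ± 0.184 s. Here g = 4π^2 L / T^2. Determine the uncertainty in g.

2.59 m/s^2

Products/powers → add relative errors in quadrature, weighted by exponent:
  (1·δL/L)² = (1×0.0275)² = 0.000756;  (-2·δT/T)² = (-2×0.0985)² = 0.0388
δg/g = √(0.0396) = 0.199
g = 13.00 m/s^2, so δg = 0.199 × 13.00 = 2.59 m/s^2.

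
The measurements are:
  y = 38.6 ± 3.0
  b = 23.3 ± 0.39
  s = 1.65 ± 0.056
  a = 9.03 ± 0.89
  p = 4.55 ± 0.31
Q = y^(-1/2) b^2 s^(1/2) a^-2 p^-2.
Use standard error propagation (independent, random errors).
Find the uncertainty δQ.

0.0163

Products/powers → add relative errors in quadrature, weighted by exponent:
  (−½·δy/y)² = (-0.5×0.0777)² = 0.00151;  (2·δb/b)² = (2×0.0167)² = 0.00112;  (½·δs/s)² = (0.5×0.0339)² = 0.000288;  (-2·δa/a)² = (-2×0.0986)² = 0.0389;  (-2·δp/p)² = (-2×0.0681)² = 0.0186
δQ/Q = √(0.0603) = 0.246
Q = 0.0665, so δQ = 0.246 × 0.0665 = 0.0163.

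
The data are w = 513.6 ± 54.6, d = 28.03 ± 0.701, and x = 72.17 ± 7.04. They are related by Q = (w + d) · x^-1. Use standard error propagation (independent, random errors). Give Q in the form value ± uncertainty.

Let u = w + d = 541.6. δu = √(δw² + δd²) = √(2980 + 0.491) = 54.6, so δu/u = 0.101.
Q is then a monomial in u, x:
δQ/Q = √((δu/u)² + (-1·δx/x)²) = √(0.0102 + 0.00952) = 0.140
Q = 7.505, so δQ = 0.140 × 7.505 = 1.05.

7.505 ± 1.05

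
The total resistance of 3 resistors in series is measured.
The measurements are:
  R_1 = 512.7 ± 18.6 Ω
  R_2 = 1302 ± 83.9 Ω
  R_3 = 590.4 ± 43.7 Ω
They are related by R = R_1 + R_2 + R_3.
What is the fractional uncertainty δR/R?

R is a linear combination, so absolute uncertainties add in quadrature:
  (δR_1)² = 346;  (δR_2)² = 7040;  (δR_3)² = 1910
δR = √(9290) = 96.4 Ω
R = 2405 Ω, so δR/R = 96.4/2405 = 0.0401.

0.0401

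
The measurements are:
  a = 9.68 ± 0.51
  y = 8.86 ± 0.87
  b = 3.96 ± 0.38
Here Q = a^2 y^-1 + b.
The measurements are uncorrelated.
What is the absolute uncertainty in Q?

Let p = a^2·y^-1 = 10.6. δp/p = √((2·δa/a)² + (-1·δy/y)²) = √(0.0111 + 0.00964) = 0.144, so δp = 1.52.
Q = p + b: δQ = √(δp² + δb²) = √(2.32 + 0.144) = 1.57

1.57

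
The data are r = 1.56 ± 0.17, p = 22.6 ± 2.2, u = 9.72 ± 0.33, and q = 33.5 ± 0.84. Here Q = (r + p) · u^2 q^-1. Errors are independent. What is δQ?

7.94

Let w = r + p = 24.2. δw = √(δr² + δp²) = √(0.0289 + 4.84) = 2.21, so δw/w = 0.0913.
Q is then a monomial in w, u, q:
δQ/Q = √((δw/w)² + (2·δu/u)² + (-1·δq/q)²) = √(0.00834 + 0.00461 + 0.000629) = 0.117
Q = 68.1, so δQ = 0.117 × 68.1 = 7.94.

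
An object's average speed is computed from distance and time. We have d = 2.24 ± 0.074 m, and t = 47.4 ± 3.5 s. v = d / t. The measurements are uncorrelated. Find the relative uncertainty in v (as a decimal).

0.0809

Since v is a product/quotient, work with relative uncertainties:
  (1·δd/d)² = (1×0.0330)² = 0.00109;  (-1·δt/t)² = (-1×0.0738)² = 0.00545
δv/v = √(0.00654) = 0.0809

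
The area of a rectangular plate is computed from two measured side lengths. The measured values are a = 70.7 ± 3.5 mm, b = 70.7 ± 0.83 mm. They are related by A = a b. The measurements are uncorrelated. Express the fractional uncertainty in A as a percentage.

5.09%

Each factor contributes (exponent × relative error)² to (δA/A)²:
  (1·δa/a)² = (1×0.0495)² = 0.00245;  (1·δb/b)² = (1×0.0117)² = 0.000138
δA/A = √(0.00259) = 0.0509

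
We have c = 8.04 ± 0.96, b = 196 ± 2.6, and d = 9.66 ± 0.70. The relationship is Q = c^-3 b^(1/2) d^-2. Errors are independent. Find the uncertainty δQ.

Since Q is a product/quotient, work with relative uncertainties:
  (-3·δc/c)² = (-3×0.119)² = 0.128;  (½·δb/b)² = (0.5×0.0133)² = 4.4e-05;  (-2·δd/d)² = (-2×0.0725)² = 0.0210
δQ/Q = √(0.149) = 0.386
Q = 0.000289, so δQ = 0.386 × 0.000289 = 0.000112.

0.000112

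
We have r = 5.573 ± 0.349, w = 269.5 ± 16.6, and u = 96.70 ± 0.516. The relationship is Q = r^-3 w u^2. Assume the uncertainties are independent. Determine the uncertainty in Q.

2880

Relative error in a monomial: (δQ/Q)² = Σ (nᵢ · δxᵢ/xᵢ)².
  (-3·δr/r)² = (-3×0.0626)² = 0.0353;  (1·δw/w)² = (1×0.0616)² = 0.00379;  (2·δu/u)² = (2×0.00534)² = 0.000114
δQ/Q = √(0.0392) = 0.198
Q = 14560, so δQ = 0.198 × 14560 = 2880.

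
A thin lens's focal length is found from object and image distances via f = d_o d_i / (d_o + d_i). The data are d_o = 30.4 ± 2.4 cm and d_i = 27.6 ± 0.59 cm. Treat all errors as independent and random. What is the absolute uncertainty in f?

∂f/∂d_o = (d_i/(d_o+d_i))² = 0.226;  ∂f/∂d_i = (d_o/(d_o+d_i))² = 0.275
δf = √((∂f/∂d_o · δd_o)² + (∂f/∂d_i · δd_i)²) = √(0.295 + 0.0263) = 0.567 cm

0.567 cm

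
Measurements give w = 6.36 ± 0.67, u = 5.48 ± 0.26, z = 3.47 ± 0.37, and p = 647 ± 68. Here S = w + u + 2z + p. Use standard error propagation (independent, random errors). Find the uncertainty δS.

For a sum/difference, combine absolute errors in quadrature:
  (δw)² = 0.449;  (δu)² = 0.0676;  (2·δz)² = 0.548;  (δp)² = 4620
δS = √(4630) = 68.0

68.0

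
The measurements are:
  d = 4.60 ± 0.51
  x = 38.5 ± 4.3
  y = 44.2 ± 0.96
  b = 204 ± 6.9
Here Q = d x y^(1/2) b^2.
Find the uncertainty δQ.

Relative error in a monomial: (δQ/Q)² = Σ (nᵢ · δxᵢ/xᵢ)².
  (1·δd/d)² = (1×0.111)² = 0.0123;  (1·δx/x)² = (1×0.112)² = 0.0125;  (½·δy/y)² = (0.5×0.0217)² = 0.000118;  (2·δb/b)² = (2×0.0338)² = 0.00458
δQ/Q = √(0.0295) = 0.172
Q = 4.9e+07, so δQ = 0.172 × 4.9e+07 = 8.41e+06.

8.41e+06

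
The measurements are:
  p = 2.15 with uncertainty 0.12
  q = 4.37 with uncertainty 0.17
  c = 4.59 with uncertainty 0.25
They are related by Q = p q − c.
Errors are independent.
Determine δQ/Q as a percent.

Let w = p·q = 9.40. δw/w = √((1·δp/p)² + (1·δq/q)²) = √(0.00312 + 0.00151) = 0.0680, so δw = 0.639.
Q = w − c: δQ = √(δw² + δc²) = √(0.409 + 0.0625) = 0.686
Q = 4.81, so δQ/Q = 0.686/4.81 = 0.143.

14.3%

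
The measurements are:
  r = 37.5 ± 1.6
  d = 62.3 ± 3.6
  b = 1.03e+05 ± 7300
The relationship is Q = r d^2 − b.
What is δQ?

19400

Let p = r·d^2 = 1.46e+05. δp/p = √((1·δr/r)² + (2·δd/d)²) = √(0.00182 + 0.0134) = 0.123, so δp = 17900.
Q = p − b: δQ = √(δp² + δb²) = √(3.22e+08 + 5.33e+07) = 19400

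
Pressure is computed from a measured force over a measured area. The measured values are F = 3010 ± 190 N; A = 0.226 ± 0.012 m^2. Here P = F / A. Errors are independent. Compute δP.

Relative error in a monomial: (δP/P)² = Σ (nᵢ · δxᵢ/xᵢ)².
  (1·δF/F)² = (1×0.0631)² = 0.00398;  (-1·δA/A)² = (-1×0.0531)² = 0.00282
δP/P = √(0.00680) = 0.0825
P = 13300 Pa, so δP = 0.0825 × 13300 = 1100 Pa.

1100 Pa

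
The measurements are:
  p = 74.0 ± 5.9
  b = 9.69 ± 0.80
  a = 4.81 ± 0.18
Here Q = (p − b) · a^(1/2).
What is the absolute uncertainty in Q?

13.3

Let u = p − b = 64.3. δu = √(δp² + δb²) = √(34.8 + 0.640) = 5.95, so δu/u = 0.0926.
Q is then a monomial in u, a:
δQ/Q = √((δu/u)² + (½·δa/a)²) = √(0.00857 + 0.000350) = 0.0945
Q = 141, so δQ = 0.0945 × 141 = 13.3.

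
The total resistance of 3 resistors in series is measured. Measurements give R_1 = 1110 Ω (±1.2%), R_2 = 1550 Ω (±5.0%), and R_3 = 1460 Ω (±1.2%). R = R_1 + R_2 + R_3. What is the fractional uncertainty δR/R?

0.0196

Sums and differences: (δR)² = Σ (cᵢ δxᵢ)².
  (δR_1)² = 177;  (δR_2)² = 6010;  (δR_3)² = 307
δR = √(6490) = 80.6 Ω
R = 4120 Ω, so δR/R = 80.6/4120 = 0.0196.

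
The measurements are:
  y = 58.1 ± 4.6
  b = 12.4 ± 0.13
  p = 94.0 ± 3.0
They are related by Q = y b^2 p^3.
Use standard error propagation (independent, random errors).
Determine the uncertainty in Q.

9.35e+08

Each factor contributes (exponent × relative error)² to (δQ/Q)²:
  (1·δy/y)² = (1×0.0792)² = 0.00627;  (2·δb/b)² = (2×0.0105)² = 0.000440;  (3·δp/p)² = (3×0.0319)² = 0.00917
δQ/Q = √(0.0159) = 0.126
Q = 7.42e+09, so δQ = 0.126 × 7.42e+09 = 9.35e+08.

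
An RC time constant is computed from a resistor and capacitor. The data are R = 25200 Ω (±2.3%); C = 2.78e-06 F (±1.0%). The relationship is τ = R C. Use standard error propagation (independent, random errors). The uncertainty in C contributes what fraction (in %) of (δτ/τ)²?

15.9%

(δτ/τ)² = (1·δR/R)² + (1·δC/C)²
  R term: (1×0.0230)² = 0.000529
  C term: (1×0.0100)² = 0.000100
Total = 0.000629. Share from C = 0.000100/0.000629 = 0.159.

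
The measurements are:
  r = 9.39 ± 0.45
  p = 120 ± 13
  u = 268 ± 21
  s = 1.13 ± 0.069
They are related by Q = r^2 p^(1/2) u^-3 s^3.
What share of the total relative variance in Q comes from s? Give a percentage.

33.2%

(δQ/Q)² = (2·δr/r)² + (½·δp/p)² + (-3·δu/u)² + (3·δs/s)²
  r term: (2×0.0479)² = 0.00919
  p term: (0.5×0.108)² = 0.00293
  u term: (-3×0.0784)² = 0.0553
  s term: (3×0.0611)² = 0.0336
Total = 0.101. Share from s = 0.0336/0.101 = 0.332.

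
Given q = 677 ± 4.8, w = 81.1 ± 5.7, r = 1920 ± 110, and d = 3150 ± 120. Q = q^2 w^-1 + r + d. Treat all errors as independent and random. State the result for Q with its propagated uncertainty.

10700 ± 437

Let p = q^2·w^-1 = 5650. δp/p = √((2·δq/q)² + (-1·δw/w)²) = √(0.000201 + 0.00494) = 0.0717, so δp = 405.
Q = p + r + d: δQ = √(δp² + δr² + δd²) = √(1.64e+05 + 12100 + 14400) = 437
Q = 10700.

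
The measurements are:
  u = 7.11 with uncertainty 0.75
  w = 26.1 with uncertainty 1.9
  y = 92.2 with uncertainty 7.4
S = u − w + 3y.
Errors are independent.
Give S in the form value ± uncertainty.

258 ± 22.3

Absolute uncertainties add in quadrature for a linear combination:
  (δu)² = 0.562;  (δw)² = 3.61;  (3·δy)² = 493
δS = √(497) = 22.3
S = 258.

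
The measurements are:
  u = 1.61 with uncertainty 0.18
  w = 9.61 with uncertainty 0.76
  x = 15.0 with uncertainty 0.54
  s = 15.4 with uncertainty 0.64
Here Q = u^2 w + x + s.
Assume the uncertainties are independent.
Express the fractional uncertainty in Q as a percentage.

Let p = u^2·w = 24.9. δp/p = √((2·δu/u)² + (1·δw/w)²) = √(0.0500 + 0.00625) = 0.237, so δp = 5.91.
Q = p + x + s: δQ = √(δp² + δx² + δs²) = √(34.9 + 0.292 + 0.410) = 5.97
Q = 55.3, so δQ/Q = 5.97/55.3 = 0.108.

10.8%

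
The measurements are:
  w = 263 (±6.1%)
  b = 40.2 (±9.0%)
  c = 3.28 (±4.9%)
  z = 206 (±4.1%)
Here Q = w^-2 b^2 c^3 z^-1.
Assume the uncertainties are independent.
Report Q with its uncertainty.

0.00400 ± 0.00106

For a monomial Q ∝ w^-2, b^2, c^3, z^-1, fractional errors add in quadrature:
  (-2·δw/w)² = (-2×0.0610)² = 0.0149;  (2·δb/b)² = (2×0.0900)² = 0.0324;  (3·δc/c)² = (3×0.0490)² = 0.0216;  (-1·δz/z)² = (-1×0.0410)² = 0.00168
δQ/Q = √(0.0706) = 0.266
Q = 0.00400, so δQ = 0.266 × 0.00400 = 0.00106.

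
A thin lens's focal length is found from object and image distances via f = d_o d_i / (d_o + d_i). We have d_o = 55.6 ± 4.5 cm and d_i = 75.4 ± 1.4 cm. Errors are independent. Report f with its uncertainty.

32.0 ± 1.51 cm

∂f/∂d_o = (d_i/(d_o+d_i))² = 0.331;  ∂f/∂d_i = (d_o/(d_o+d_i))² = 0.180
δf = √((∂f/∂d_o · δd_o)² + (∂f/∂d_i · δd_i)²) = √(2.22 + 0.0636) = 1.51 cm
f = 32.0 cm.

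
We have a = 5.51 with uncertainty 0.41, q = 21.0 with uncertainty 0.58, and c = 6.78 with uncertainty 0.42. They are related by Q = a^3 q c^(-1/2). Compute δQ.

306

Products/powers → add relative errors in quadrature, weighted by exponent:
  (3·δa/a)² = (3×0.0744)² = 0.0498;  (1·δq/q)² = (1×0.0276)² = 0.000763;  (−½·δc/c)² = (-0.5×0.0619)² = 0.000959
δQ/Q = √(0.0516) = 0.227
Q = 1350, so δQ = 0.227 × 1350 = 306.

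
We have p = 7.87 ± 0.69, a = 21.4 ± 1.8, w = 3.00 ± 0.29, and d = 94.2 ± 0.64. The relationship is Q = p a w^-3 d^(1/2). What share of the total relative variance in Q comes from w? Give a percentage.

(δQ/Q)² = (1·δp/p)² + (1·δa/a)² + (-3·δw/w)² + (½·δd/d)²
  p term: (1×0.0877)² = 0.00769
  a term: (1×0.0841)² = 0.00707
  w term: (-3×0.0967)² = 0.0841
  d term: (0.5×0.00679)² = 1.15e-05
Total = 0.0989. Share from w = 0.0841/0.0989 = 0.851.

85.1%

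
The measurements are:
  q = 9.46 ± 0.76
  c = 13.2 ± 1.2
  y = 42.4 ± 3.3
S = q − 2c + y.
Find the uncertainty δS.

Absolute uncertainties add in quadrature for a linear combination:
  (δq)² = 0.578;  (2·δc)² = 5.76;  (δy)² = 10.9
δS = √(17.2) = 4.15

4.15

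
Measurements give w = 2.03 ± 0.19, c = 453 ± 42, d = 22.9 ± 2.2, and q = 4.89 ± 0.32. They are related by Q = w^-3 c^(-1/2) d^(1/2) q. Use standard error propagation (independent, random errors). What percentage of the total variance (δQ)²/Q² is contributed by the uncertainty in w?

90.0%

(δQ/Q)² = (-3·δw/w)² + (−½·δc/c)² + (½·δd/d)² + (1·δq/q)²
  w term: (-3×0.0936)² = 0.0788
  c term: (-0.5×0.0927)² = 0.00215
  d term: (0.5×0.0961)² = 0.00231
  q term: (1×0.0654)² = 0.00428
Total = 0.0876. Share from w = 0.0788/0.0876 = 0.900.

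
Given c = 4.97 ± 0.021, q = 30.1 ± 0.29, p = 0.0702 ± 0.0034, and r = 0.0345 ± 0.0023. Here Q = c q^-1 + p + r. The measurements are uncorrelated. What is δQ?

Let w = c·q^-1 = 0.165. δw/w = √((1·δc/c)² + (-1·δq/q)²) = √(1.79e-05 + 9.28e-05) = 0.0105, so δw = 0.00174.
Q = w + p + r: δQ = √(δw² + δp² + δr²) = √(3.02e-06 + 1.16e-05 + 5.29e-06) = 0.00446

0.00446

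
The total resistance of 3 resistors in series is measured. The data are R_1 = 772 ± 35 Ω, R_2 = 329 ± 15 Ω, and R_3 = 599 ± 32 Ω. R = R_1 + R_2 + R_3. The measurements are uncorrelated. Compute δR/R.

For a sum/difference, combine absolute errors in quadrature:
  (δR_1)² = 1220;  (δR_2)² = 225;  (δR_3)² = 1020
δR = √(2470) = 49.7 Ω
R = 1700 Ω, so δR/R = 49.7/1700 = 0.0293.

0.0293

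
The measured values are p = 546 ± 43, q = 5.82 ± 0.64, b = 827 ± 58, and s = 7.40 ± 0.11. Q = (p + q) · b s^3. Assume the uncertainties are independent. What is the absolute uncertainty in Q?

Let u = p + q = 552. δu = √(δp² + δq²) = √(1850 + 0.410) = 43.0, so δu/u = 0.0779.
Q is then a monomial in u, b, s:
δQ/Q = √((δu/u)² + (1·δb/b)² + (3·δs/s)²) = √(0.00607 + 0.00492 + 0.00199) = 0.114
Q = 1.85e+08, so δQ = 0.114 × 1.85e+08 = 2.11e+07.

2.11e+07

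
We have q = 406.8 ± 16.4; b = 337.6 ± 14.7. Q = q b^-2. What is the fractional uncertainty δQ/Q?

For a monomial Q ∝ q, b^-2, fractional errors add in quadrature:
  (1·δq/q)² = (1×0.0403)² = 0.00163;  (-2·δb/b)² = (-2×0.0435)² = 0.00758
δQ/Q = √(0.00921) = 0.0960

0.0960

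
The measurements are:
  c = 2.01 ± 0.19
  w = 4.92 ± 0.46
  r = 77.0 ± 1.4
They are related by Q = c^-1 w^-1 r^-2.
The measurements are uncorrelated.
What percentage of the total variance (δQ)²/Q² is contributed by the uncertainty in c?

(δQ/Q)² = (-1·δc/c)² + (-1·δw/w)² + (-2·δr/r)²
  c term: (-1×0.0945)² = 0.00894
  w term: (-1×0.0935)² = 0.00874
  r term: (-2×0.0182)² = 0.00132
Total = 0.0190. Share from c = 0.00894/0.0190 = 0.470.

47.0%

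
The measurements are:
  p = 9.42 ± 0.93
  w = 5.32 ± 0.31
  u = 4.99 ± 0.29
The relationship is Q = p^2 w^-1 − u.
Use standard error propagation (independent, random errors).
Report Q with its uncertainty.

Let h = p^2·w^-1 = 16.7. δh/h = √((2·δp/p)² + (-1·δw/w)²) = √(0.0390 + 0.00340) = 0.206, so δh = 3.43.
Q = h − u: δQ = √(δh² + δu²) = √(11.8 + 0.0841) = 3.45
Q = 11.7.

11.7 ± 3.45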